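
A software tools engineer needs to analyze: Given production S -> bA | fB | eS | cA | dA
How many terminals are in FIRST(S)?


Production: S -> bA | fB | eS | cA | dA
Examining each alternative for leading terminals:
  S -> bA : first terminal = 'b'
  S -> fB : first terminal = 'f'
  S -> eS : first terminal = 'e'
  S -> cA : first terminal = 'c'
  S -> dA : first terminal = 'd'
FIRST(S) = {b, c, d, e, f}
Count: 5

5


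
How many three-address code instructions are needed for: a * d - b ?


Expression: a * d - b
Generating three-address code (respecting * over +/- precedence):
  Instruction 1: t1 = a * d
  Instruction 2: t2 = t1 - b
Total instructions: 2

2


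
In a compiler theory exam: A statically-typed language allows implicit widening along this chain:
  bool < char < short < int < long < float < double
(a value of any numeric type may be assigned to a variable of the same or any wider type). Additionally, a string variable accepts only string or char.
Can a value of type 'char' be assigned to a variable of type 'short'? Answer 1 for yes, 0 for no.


Target variable type: short
Source value type: char
Numeric ranks: char=1, short=2
Widening allowed iff rank(source) <= rank(target): 1 <= 2? Yes
Result: 1

1


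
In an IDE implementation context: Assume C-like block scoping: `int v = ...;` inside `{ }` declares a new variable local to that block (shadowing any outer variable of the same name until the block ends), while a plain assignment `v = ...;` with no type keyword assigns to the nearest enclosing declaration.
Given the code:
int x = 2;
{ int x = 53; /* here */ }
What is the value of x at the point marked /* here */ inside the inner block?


Analyzing scoping rules:
Outer scope: declares x = 2
Inner block: 'int x = 53;' declares a NEW x that shadows the outer one
Inside the block the inner declaration is in scope -> 53
Result: 53

53


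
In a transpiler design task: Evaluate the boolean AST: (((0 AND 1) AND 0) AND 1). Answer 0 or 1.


Step 1: Evaluate inner node
  0 AND 1 = 0
Step 2: Evaluate next node
  0 AND 0 = 0
Step 3: Evaluate root node
  0 AND 1 = 0

0


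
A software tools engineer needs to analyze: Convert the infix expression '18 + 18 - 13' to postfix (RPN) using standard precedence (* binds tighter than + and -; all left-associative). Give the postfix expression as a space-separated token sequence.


Applying the shunting-yard algorithm:
  Operand 18 -> output
  Push '+' onto operator stack -> op-stack: [+]
  Operand 18 -> output
  See '-' (prec 1); top '+' (prec 1) >= it -> pop '+' to output
  Push '-' onto operator stack -> op-stack: [-]
  Operand 13 -> output
  End of input: pop '-' to output
Postfix result: 18 18 + 13 -

18 18 + 13 -


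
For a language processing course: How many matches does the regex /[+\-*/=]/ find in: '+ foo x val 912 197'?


Pattern: /[+\-*/=]/ (operators)
Input: '+ foo x val 912 197'
Scanning for matches:
  Match 1: '+'
Total matches: 1

1


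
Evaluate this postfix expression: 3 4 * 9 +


Processing tokens left to right:
Push 3, Push 4
Pop 3 and 4, compute 3 * 4 = 12, push 12
Push 9
Pop 12 and 9, compute 12 + 9 = 21, push 21
Stack result: 21

21


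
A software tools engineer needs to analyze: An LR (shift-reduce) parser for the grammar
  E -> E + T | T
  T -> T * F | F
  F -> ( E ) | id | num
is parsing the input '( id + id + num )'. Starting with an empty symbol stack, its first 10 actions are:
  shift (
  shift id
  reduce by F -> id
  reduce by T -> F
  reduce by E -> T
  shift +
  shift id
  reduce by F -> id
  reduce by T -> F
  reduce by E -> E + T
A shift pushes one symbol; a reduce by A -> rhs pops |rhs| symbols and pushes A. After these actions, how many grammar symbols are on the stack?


Tracking the symbol stack through each action:
  Action 1: shift '(' : push -> stack = [(] (size 1)
  Action 2: shift 'id' : push -> stack = [(, id] (size 2)
  Action 3: reduce by F -> id : pop 1, push F -> stack = [(, F] (size 2)
  Action 4: reduce by T -> F : pop 1, push T -> stack = [(, T] (size 2)
  Action 5: reduce by E -> T : pop 1, push E -> stack = [(, E] (size 2)
  Action 6: shift '+' : push -> stack = [(, E, +] (size 3)
  Action 7: shift 'id' : push -> stack = [(, E, +, id] (size 4)
  Action 8: reduce by F -> id : pop 1, push F -> stack = [(, E, +, F] (size 4)
  Action 9: reduce by T -> F : pop 1, push T -> stack = [(, E, +, T] (size 4)
  Action 10: reduce by E -> E + T : pop 3, push E -> stack = [(, E] (size 2)
Final stack size: 2

2


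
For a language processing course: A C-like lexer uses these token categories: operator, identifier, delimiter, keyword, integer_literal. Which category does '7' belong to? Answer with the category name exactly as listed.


Token: '7'
Checking categories:
  identifier: no
  integer_literal: YES
  operator: no
  keyword: no
  delimiter: no
Category: integer_literal

integer_literal


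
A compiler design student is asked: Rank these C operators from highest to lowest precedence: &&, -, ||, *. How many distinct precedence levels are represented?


Looking up precedence for each operator:
  && -> precedence 2
  - -> precedence 5
  || -> precedence 1
  * -> precedence 6
Sorted highest to lowest: *, -, &&, ||
Distinct precedence values: [6, 5, 2, 1]
Number of distinct levels: 4

4


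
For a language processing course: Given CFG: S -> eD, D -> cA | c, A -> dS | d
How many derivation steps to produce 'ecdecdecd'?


Grammar: S -> eD, D -> cA | c, A -> dS | d
Deriving 'ecdecdecd':
Step 1: S -> eD => eD
Step 2: D -> cA => ecA
Step 3: A -> dS => ecdS
Step 4: S -> eD => ecdeD
Step 5: D -> cA => ecdecA
Step 6: A -> dS => ecdecdS
Step 7: S -> eD => ecdecdeD
Step 8: D -> cA => ecdecdecA
Step 9: A -> d => ecdecdecd
Total derivation steps: 9

9


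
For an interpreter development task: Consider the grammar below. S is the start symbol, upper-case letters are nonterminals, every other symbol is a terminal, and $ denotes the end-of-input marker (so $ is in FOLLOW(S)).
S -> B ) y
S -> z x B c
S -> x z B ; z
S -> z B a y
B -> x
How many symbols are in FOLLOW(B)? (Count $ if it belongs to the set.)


S is the start symbol and does not occur in any rule body, so FOLLOW(S) = {$}.
Examining every occurrence of B in a rule body:
  S -> B ) y : B is followed by terminal ')' -> add ')'
  S -> z x B c : B is followed by terminal 'c' -> add 'c'
  S -> x z B ; z : B is followed by terminal ';' -> add ';'
  S -> z B a y : B is followed by terminal 'a' -> add 'a'
  B -> x : B does not occur in the body -> contributes nothing
FOLLOW(B) = {), ;, a, c}
Count: 4

4


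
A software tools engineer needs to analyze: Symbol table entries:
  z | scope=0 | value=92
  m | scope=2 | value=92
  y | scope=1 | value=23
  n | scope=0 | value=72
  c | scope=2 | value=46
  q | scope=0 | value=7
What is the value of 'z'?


Searching symbol table for 'z':
  z | scope=0 | value=92 <- MATCH
  m | scope=2 | value=92
  y | scope=1 | value=23
  n | scope=0 | value=72
  c | scope=2 | value=46
  q | scope=0 | value=7
Found 'z' at scope 0 with value 92

92


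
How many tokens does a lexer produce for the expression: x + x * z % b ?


Scanning 'x + x * z % b'
Token 1: 'x' -> identifier
Token 2: '+' -> operator
Token 3: 'x' -> identifier
Token 4: '*' -> operator
Token 5: 'z' -> identifier
Token 6: '%' -> operator
Token 7: 'b' -> identifier
Total tokens: 7

7


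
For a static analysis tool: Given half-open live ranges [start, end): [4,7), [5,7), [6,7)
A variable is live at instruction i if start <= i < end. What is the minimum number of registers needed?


Live ranges:
  Var0: [4, 7)
  Var1: [5, 7)
  Var2: [6, 7)
Sweep-line events (position, delta, active):
  pos=4 start -> active=1
  pos=5 start -> active=2
  pos=6 start -> active=3
  pos=7 end -> active=2
  pos=7 end -> active=1
  pos=7 end -> active=0
Maximum simultaneous active: 3
Minimum registers needed: 3

3


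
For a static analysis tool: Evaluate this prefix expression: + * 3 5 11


Parsing prefix expression: + * 3 5 11
Step 1: Innermost operation '* 3 5'
  3 * 5 = 15
Step 2: Outer operation '+ [15] 11'
  15 + 11 = 26

26


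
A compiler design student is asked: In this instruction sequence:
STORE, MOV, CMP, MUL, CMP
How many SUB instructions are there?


Scanning instruction sequence for SUB:
  Position 1: STORE
  Position 2: MOV
  Position 3: CMP
  Position 4: MUL
  Position 5: CMP
Matches at positions: []
Total SUB count: 0

0


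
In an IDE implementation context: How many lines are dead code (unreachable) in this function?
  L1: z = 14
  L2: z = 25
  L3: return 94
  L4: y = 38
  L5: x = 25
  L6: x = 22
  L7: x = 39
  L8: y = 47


Analyzing control flow:
  L1: reachable (before return)
  L2: reachable (before return)
  L3: reachable (return statement)
  L4: DEAD (after return at L3)
  L5: DEAD (after return at L3)
  L6: DEAD (after return at L3)
  L7: DEAD (after return at L3)
  L8: DEAD (after return at L3)
Return at L3, total lines = 8
Dead lines: L4 through L8
Count: 5

5


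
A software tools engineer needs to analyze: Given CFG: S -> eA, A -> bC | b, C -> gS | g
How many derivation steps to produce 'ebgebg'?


Grammar: S -> eA, A -> bC | b, C -> gS | g
Deriving 'ebgebg':
Step 1: S -> eA => eA
Step 2: A -> bC => ebC
Step 3: C -> gS => ebgS
Step 4: S -> eA => ebgeA
Step 5: A -> bC => ebgebC
Step 6: C -> g => ebgebg
Total derivation steps: 6

6


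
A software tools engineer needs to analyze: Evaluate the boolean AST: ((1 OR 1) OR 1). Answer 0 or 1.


Step 1: Evaluate inner node
  1 OR 1 = 1
Step 2: Evaluate root node
  1 OR 1 = 1

1


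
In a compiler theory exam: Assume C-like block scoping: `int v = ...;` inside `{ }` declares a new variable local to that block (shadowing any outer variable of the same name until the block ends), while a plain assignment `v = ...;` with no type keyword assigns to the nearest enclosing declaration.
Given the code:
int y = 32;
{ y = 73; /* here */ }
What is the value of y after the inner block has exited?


Analyzing scoping rules:
Outer scope: declares y = 32
Inner block: 'y = 73;' has no type keyword, so it is an assignment to the outer y (no shadowing)
The assignment changed the outer variable itself, so the new value persists after the block -> 73
Result: 73

73


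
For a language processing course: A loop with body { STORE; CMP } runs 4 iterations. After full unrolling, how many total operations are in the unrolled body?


Loop body operations: STORE, CMP (2 ops per iteration)
Unrolling 4 iterations:
  Iteration 1: STORE, CMP (2 ops)
  Iteration 2: STORE, CMP (2 ops)
  Iteration 3: STORE, CMP (2 ops)
  Iteration 4: STORE, CMP (2 ops)
Total: 4 iterations * 2 ops/iter = 8 operations

8


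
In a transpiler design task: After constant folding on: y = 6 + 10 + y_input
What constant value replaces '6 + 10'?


Identifying constant sub-expression:
  Original: y = 6 + 10 + y_input
  6 and 10 are both compile-time constants
  Evaluating: 6 + 10 = 16
  After folding: y = 16 + y_input

16


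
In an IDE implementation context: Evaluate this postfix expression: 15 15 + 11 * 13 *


Processing tokens left to right:
Push 15, Push 15
Pop 15 and 15, compute 15 + 15 = 30, push 30
Push 11
Pop 30 and 11, compute 30 * 11 = 330, push 330
Push 13
Pop 330 and 13, compute 330 * 13 = 4290, push 4290
Stack result: 4290

4290


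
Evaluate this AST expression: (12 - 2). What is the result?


Expression: (12 - 2)
Evaluating step by step:
  12 - 2 = 10
Result: 10

10


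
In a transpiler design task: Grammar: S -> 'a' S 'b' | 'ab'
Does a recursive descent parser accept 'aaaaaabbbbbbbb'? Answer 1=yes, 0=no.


Grammar accepts strings of the form a^n b^n (n >= 1)
Word: 'aaaaaabbbbbbbb'
Counting: 6 a's and 8 b's
Check: 6 == 8? No
Mismatch: a-count != b-count
Rejected

0


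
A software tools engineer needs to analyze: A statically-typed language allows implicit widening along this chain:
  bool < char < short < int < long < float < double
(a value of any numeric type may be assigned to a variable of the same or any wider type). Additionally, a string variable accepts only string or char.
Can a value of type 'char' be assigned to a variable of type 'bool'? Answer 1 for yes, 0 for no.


Target variable type: bool
Source value type: char
Numeric ranks: char=1, bool=0
Widening allowed iff rank(source) <= rank(target): 1 <= 0? No
Result: 0

0


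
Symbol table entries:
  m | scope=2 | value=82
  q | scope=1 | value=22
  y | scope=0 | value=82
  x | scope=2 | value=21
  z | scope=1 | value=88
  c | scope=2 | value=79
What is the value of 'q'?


Searching symbol table for 'q':
  m | scope=2 | value=82
  q | scope=1 | value=22 <- MATCH
  y | scope=0 | value=82
  x | scope=2 | value=21
  z | scope=1 | value=88
  c | scope=2 | value=79
Found 'q' at scope 1 with value 22

22


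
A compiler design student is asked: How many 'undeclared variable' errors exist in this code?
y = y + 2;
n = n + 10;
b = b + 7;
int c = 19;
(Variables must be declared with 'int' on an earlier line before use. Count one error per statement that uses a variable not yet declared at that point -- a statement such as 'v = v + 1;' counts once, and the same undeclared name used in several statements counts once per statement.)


Scanning code line by line:
  Line 1: use 'y' -> ERROR (undeclared)
  Line 2: use 'n' -> ERROR (undeclared)
  Line 3: use 'b' -> ERROR (undeclared)
  Line 4: declare 'c' -> declared = ['c']
Total undeclared variable errors: 3

3


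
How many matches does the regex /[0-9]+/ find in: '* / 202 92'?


Pattern: /[0-9]+/ (int literals)
Input: '* / 202 92'
Scanning for matches:
  Match 1: '202'
  Match 2: '92'
Total matches: 2

2


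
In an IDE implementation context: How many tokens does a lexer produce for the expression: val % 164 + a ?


Scanning 'val % 164 + a'
Token 1: 'val' -> identifier
Token 2: '%' -> operator
Token 3: '164' -> integer_literal
Token 4: '+' -> operator
Token 5: 'a' -> identifier
Total tokens: 5

5


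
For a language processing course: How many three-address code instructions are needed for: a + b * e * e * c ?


Expression: a + b * e * e * c
Generating three-address code (respecting * over +/- precedence):
  Instruction 1: t1 = b * e
  Instruction 2: t2 = t1 * e
  Instruction 3: t3 = t2 * c
  Instruction 4: t4 = a + t3
Total instructions: 4

4


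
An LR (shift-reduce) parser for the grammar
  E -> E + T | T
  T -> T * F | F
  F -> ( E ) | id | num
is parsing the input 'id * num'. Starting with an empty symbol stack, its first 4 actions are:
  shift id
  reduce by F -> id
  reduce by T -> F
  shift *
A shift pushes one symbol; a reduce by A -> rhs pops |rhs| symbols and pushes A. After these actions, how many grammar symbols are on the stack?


Tracking the symbol stack through each action:
  Action 1: shift 'id' : push -> stack = [id] (size 1)
  Action 2: reduce by F -> id : pop 1, push F -> stack = [F] (size 1)
  Action 3: reduce by T -> F : pop 1, push T -> stack = [T] (size 1)
  Action 4: shift '*' : push -> stack = [T, *] (size 2)
Final stack size: 2

2


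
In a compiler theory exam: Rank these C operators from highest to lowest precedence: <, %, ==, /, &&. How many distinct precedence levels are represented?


Looking up precedence for each operator:
  < -> precedence 4
  % -> precedence 6
  == -> precedence 3
  / -> precedence 6
  && -> precedence 2
Sorted highest to lowest: %, /, <, ==, &&
Distinct precedence values: [6, 4, 3, 2]
Number of distinct levels: 4

4


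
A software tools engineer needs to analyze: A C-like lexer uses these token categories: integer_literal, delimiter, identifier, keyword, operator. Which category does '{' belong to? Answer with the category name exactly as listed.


Token: '{'
Checking categories:
  identifier: no
  integer_literal: no
  operator: no
  keyword: no
  delimiter: YES
Category: delimiter

delimiter


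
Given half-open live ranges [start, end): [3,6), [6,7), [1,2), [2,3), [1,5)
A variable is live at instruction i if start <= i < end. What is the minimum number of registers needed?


Live ranges:
  Var0: [3, 6)
  Var1: [6, 7)
  Var2: [1, 2)
  Var3: [2, 3)
  Var4: [1, 5)
Sweep-line events (position, delta, active):
  pos=1 start -> active=1
  pos=1 start -> active=2
  pos=2 end -> active=1
  pos=2 start -> active=2
  pos=3 end -> active=1
  pos=3 start -> active=2
  pos=5 end -> active=1
  pos=6 end -> active=0
  pos=6 start -> active=1
  pos=7 end -> active=0
Maximum simultaneous active: 2
Minimum registers needed: 2

2


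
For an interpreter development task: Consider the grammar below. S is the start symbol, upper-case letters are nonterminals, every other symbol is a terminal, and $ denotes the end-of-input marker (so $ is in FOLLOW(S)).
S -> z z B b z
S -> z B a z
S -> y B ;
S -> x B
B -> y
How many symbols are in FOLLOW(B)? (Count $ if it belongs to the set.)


S is the start symbol and does not occur in any rule body, so FOLLOW(S) = {$}.
Examining every occurrence of B in a rule body:
  S -> z z B b z : B is followed by terminal 'b' -> add 'b'
  S -> z B a z : B is followed by terminal 'a' -> add 'a'
  S -> y B ; : B is followed by terminal ';' -> add ';'
  S -> x B : B is at the right end -> add FOLLOW(S) = {$}
  B -> y : B does not occur in the body -> contributes nothing
FOLLOW(B) = {;, a, b, $}
Count: 4

4


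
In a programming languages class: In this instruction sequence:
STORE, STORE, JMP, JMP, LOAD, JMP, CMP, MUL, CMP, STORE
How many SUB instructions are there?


Scanning instruction sequence for SUB:
  Position 1: STORE
  Position 2: STORE
  Position 3: JMP
  Position 4: JMP
  Position 5: LOAD
  Position 6: JMP
  Position 7: CMP
  Position 8: MUL
  Position 9: CMP
  Position 10: STORE
Matches at positions: []
Total SUB count: 0

0


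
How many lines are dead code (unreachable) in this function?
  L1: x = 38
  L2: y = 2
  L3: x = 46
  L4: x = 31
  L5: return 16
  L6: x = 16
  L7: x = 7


Analyzing control flow:
  L1: reachable (before return)
  L2: reachable (before return)
  L3: reachable (before return)
  L4: reachable (before return)
  L5: reachable (return statement)
  L6: DEAD (after return at L5)
  L7: DEAD (after return at L5)
Return at L5, total lines = 7
Dead lines: L6 through L7
Count: 2

2


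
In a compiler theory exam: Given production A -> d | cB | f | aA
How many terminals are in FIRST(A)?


Production: A -> d | cB | f | aA
Examining each alternative for leading terminals:
  A -> d : first terminal = 'd'
  A -> cB : first terminal = 'c'
  A -> f : first terminal = 'f'
  A -> aA : first terminal = 'a'
FIRST(A) = {a, c, d, f}
Count: 4

4


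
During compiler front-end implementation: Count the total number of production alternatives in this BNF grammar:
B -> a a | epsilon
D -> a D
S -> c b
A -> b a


Counting alternatives per rule:
  B: 2 alternative(s)
  D: 1 alternative(s)
  S: 1 alternative(s)
  A: 1 alternative(s)
Sum: 2 + 1 + 1 + 1 = 5

5


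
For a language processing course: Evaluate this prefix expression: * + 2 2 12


Parsing prefix expression: * + 2 2 12
Step 1: Innermost operation '+ 2 2'
  2 + 2 = 4
Step 2: Outer operation '* [4] 12'
  4 * 12 = 48

48


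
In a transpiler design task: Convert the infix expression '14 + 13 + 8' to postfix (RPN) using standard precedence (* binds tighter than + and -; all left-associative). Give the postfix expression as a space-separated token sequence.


Applying the shunting-yard algorithm:
  Operand 14 -> output
  Push '+' onto operator stack -> op-stack: [+]
  Operand 13 -> output
  See '+' (prec 1); top '+' (prec 1) >= it -> pop '+' to output
  Push '+' onto operator stack -> op-stack: [+]
  Operand 8 -> output
  End of input: pop '+' to output
Postfix result: 14 13 + 8 +

14 13 + 8 +


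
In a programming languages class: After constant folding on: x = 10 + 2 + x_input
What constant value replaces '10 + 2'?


Identifying constant sub-expression:
  Original: x = 10 + 2 + x_input
  10 and 2 are both compile-time constants
  Evaluating: 10 + 2 = 12
  After folding: x = 12 + x_input

12


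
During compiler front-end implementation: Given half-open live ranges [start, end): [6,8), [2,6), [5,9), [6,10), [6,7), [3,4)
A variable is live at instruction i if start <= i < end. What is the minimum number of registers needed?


Live ranges:
  Var0: [6, 8)
  Var1: [2, 6)
  Var2: [5, 9)
  Var3: [6, 10)
  Var4: [6, 7)
  Var5: [3, 4)
Sweep-line events (position, delta, active):
  pos=2 start -> active=1
  pos=3 start -> active=2
  pos=4 end -> active=1
  pos=5 start -> active=2
  pos=6 end -> active=1
  pos=6 start -> active=2
  pos=6 start -> active=3
  pos=6 start -> active=4
  pos=7 end -> active=3
  pos=8 end -> active=2
  pos=9 end -> active=1
  pos=10 end -> active=0
Maximum simultaneous active: 4
Minimum registers needed: 4

4


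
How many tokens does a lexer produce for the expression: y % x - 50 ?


Scanning 'y % x - 50'
Token 1: 'y' -> identifier
Token 2: '%' -> operator
Token 3: 'x' -> identifier
Token 4: '-' -> operator
Token 5: '50' -> integer_literal
Total tokens: 5

5


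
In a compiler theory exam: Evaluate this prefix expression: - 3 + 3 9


Parsing prefix expression: - 3 + 3 9
Step 1: Innermost operation '+ 3 9'
  3 + 9 = 12
Step 2: Outer operation '- 3 [12]'
  3 - 12 = -9

-9


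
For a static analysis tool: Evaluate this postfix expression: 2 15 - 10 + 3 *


Processing tokens left to right:
Push 2, Push 15
Pop 2 and 15, compute 2 - 15 = -13, push -13
Push 10
Pop -13 and 10, compute -13 + 10 = -3, push -3
Push 3
Pop -3 and 3, compute -3 * 3 = -9, push -9
Stack result: -9

-9


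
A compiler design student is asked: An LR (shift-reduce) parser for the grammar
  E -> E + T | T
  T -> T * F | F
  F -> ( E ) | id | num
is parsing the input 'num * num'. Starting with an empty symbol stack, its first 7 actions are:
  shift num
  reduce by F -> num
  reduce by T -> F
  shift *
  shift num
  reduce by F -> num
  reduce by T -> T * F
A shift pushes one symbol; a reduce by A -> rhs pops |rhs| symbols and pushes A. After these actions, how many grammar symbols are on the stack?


Tracking the symbol stack through each action:
  Action 1: shift 'num' : push -> stack = [num] (size 1)
  Action 2: reduce by F -> num : pop 1, push F -> stack = [F] (size 1)
  Action 3: reduce by T -> F : pop 1, push T -> stack = [T] (size 1)
  Action 4: shift '*' : push -> stack = [T, *] (size 2)
  Action 5: shift 'num' : push -> stack = [T, *, num] (size 3)
  Action 6: reduce by F -> num : pop 1, push F -> stack = [T, *, F] (size 3)
  Action 7: reduce by T -> T * F : pop 3, push T -> stack = [T] (size 1)
Final stack size: 1

1


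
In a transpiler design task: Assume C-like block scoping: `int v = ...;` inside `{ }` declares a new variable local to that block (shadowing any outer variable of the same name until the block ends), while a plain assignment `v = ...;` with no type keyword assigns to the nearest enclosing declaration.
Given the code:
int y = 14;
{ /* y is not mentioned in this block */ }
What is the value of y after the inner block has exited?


Analyzing scoping rules:
Outer scope: declares y = 14
Inner block: y is neither redeclared nor assigned -> unchanged
After the block -> 14
Result: 14

14


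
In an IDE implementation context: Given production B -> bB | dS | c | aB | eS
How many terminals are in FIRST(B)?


Production: B -> bB | dS | c | aB | eS
Examining each alternative for leading terminals:
  B -> bB : first terminal = 'b'
  B -> dS : first terminal = 'd'
  B -> c : first terminal = 'c'
  B -> aB : first terminal = 'a'
  B -> eS : first terminal = 'e'
FIRST(B) = {a, b, c, d, e}
Count: 5

5


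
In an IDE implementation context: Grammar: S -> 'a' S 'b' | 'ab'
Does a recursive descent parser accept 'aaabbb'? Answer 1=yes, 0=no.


Grammar accepts strings of the form a^n b^n (n >= 1)
Word: 'aaabbb'
Counting: 3 a's and 3 b's
Check: 3 == 3? Yes
Derivation (S -> aSb applied 2 time(s), then S -> ab): S => aSb => aaSbb => aaabbb
Accepted

1


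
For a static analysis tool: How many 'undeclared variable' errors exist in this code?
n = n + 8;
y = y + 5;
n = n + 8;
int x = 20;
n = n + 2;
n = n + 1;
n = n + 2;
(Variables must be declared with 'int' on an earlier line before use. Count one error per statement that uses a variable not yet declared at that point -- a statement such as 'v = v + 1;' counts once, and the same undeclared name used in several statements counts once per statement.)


Scanning code line by line:
  Line 1: use 'n' -> ERROR (undeclared)
  Line 2: use 'y' -> ERROR (undeclared)
  Line 3: use 'n' -> ERROR (undeclared)
  Line 4: declare 'x' -> declared = ['x']
  Line 5: use 'n' -> ERROR (undeclared)
  Line 6: use 'n' -> ERROR (undeclared)
  Line 7: use 'n' -> ERROR (undeclared)
Total undeclared variable errors: 6

6


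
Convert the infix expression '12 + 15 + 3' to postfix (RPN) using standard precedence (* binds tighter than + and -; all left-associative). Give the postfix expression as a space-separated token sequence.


Applying the shunting-yard algorithm:
  Operand 12 -> output
  Push '+' onto operator stack -> op-stack: [+]
  Operand 15 -> output
  See '+' (prec 1); top '+' (prec 1) >= it -> pop '+' to output
  Push '+' onto operator stack -> op-stack: [+]
  Operand 3 -> output
  End of input: pop '+' to output
Postfix result: 12 15 + 3 +

12 15 + 3 +


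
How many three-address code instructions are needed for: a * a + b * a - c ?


Expression: a * a + b * a - c
Generating three-address code (respecting * over +/- precedence):
  Instruction 1: t1 = a * a
  Instruction 2: t2 = b * a
  Instruction 3: t3 = t1 + t2
  Instruction 4: t4 = t3 - c
Total instructions: 4

4


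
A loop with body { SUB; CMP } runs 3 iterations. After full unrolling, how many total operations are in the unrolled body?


Loop body operations: SUB, CMP (2 ops per iteration)
Unrolling 3 iterations:
  Iteration 1: SUB, CMP (2 ops)
  Iteration 2: SUB, CMP (2 ops)
  Iteration 3: SUB, CMP (2 ops)
Total: 3 iterations * 2 ops/iter = 6 operations

6


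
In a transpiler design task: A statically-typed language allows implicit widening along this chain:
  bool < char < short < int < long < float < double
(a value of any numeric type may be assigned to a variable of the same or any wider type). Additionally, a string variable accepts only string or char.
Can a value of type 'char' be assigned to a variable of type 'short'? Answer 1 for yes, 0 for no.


Target variable type: short
Source value type: char
Numeric ranks: char=1, short=2
Widening allowed iff rank(source) <= rank(target): 1 <= 2? Yes
Result: 1

1


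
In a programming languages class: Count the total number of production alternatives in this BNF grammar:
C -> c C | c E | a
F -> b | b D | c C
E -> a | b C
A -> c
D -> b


Counting alternatives per rule:
  C: 3 alternative(s)
  F: 3 alternative(s)
  E: 2 alternative(s)
  A: 1 alternative(s)
  D: 1 alternative(s)
Sum: 3 + 3 + 2 + 1 + 1 = 10

10


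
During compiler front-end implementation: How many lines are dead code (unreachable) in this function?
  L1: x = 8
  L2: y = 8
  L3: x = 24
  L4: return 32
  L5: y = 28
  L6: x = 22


Analyzing control flow:
  L1: reachable (before return)
  L2: reachable (before return)
  L3: reachable (before return)
  L4: reachable (return statement)
  L5: DEAD (after return at L4)
  L6: DEAD (after return at L4)
Return at L4, total lines = 6
Dead lines: L5 through L6
Count: 2

2


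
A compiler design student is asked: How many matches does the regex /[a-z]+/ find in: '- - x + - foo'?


Pattern: /[a-z]+/ (identifiers)
Input: '- - x + - foo'
Scanning for matches:
  Match 1: 'x'
  Match 2: 'foo'
Total matches: 2

2


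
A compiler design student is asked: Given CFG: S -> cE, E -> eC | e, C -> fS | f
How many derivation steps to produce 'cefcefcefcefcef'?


Grammar: S -> cE, E -> eC | e, C -> fS | f
Deriving 'cefcefcefcefcef':
Step 1: S -> cE => cE
Step 2: E -> eC => ceC
Step 3: C -> fS => cefS
Step 4: S -> cE => cefcE
Step 5: E -> eC => cefceC
Step 6: C -> fS => cefcefS
Step 7: S -> cE => cefcefcE
Step 8: E -> eC => cefcefceC
Step 9: C -> fS => cefcefcefS
Step 10: S -> cE => cefcefcefcE
Step 11: E -> eC => cefcefcefceC
Step 12: C -> fS => cefcefcefcefS
Step 13: S -> cE => cefcefcefcefcE
Step 14: E -> eC => cefcefcefcefceC
Step 15: C -> f => cefcefcefcefcef
Total derivation steps: 15

15


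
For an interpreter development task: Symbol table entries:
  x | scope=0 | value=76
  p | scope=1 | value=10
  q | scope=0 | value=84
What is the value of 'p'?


Searching symbol table for 'p':
  x | scope=0 | value=76
  p | scope=1 | value=10 <- MATCH
  q | scope=0 | value=84
Found 'p' at scope 1 with value 10

10


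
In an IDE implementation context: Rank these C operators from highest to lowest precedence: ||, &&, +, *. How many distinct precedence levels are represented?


Looking up precedence for each operator:
  || -> precedence 1
  && -> precedence 2
  + -> precedence 5
  * -> precedence 6
Sorted highest to lowest: *, +, &&, ||
Distinct precedence values: [6, 5, 2, 1]
Number of distinct levels: 4

4


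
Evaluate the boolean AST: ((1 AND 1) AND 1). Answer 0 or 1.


Step 1: Evaluate inner node
  1 AND 1 = 1
Step 2: Evaluate root node
  1 AND 1 = 1

1


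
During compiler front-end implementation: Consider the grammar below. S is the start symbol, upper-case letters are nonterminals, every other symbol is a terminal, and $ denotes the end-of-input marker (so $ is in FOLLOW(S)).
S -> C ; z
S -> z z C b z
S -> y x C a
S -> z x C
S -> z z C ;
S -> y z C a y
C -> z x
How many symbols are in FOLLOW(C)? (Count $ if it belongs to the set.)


S is the start symbol and does not occur in any rule body, so FOLLOW(S) = {$}.
Examining every occurrence of C in a rule body:
  S -> C ; z : C is followed by terminal ';' -> add ';'
  S -> z z C b z : C is followed by terminal 'b' -> add 'b'
  S -> y x C a : C is followed by terminal 'a' -> add 'a'
  S -> z x C : C is at the right end -> add FOLLOW(S) = {$}
  S -> z z C ; : C is followed by terminal ';' -> add ';' (already in the set)
  S -> y z C a y : C is followed by terminal 'a' -> add 'a' (already in the set)
  C -> z x : C does not occur in the body -> contributes nothing
FOLLOW(C) = {;, a, b, $}
Count: 4

4


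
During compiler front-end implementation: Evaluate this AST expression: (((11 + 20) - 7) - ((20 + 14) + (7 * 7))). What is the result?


Expression: (((11 + 20) - 7) - ((20 + 14) + (7 * 7)))
Evaluating step by step:
  11 + 20 = 31
  31 - 7 = 24
  20 + 14 = 34
  7 * 7 = 49
  34 + 49 = 83
  24 - 83 = -59
Result: -59

-59


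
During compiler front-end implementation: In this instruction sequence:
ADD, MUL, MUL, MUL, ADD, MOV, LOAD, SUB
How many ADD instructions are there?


Scanning instruction sequence for ADD:
  Position 1: ADD <- MATCH
  Position 2: MUL
  Position 3: MUL
  Position 4: MUL
  Position 5: ADD <- MATCH
  Position 6: MOV
  Position 7: LOAD
  Position 8: SUB
Matches at positions: [1, 5]
Total ADD count: 2

2


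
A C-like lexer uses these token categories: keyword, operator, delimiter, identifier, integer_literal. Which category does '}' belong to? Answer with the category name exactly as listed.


Token: '}'
Checking categories:
  identifier: no
  integer_literal: no
  operator: no
  keyword: no
  delimiter: YES
Category: delimiter

delimiter


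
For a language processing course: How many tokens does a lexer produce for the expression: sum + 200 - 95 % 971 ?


Scanning 'sum + 200 - 95 % 971'
Token 1: 'sum' -> identifier
Token 2: '+' -> operator
Token 3: '200' -> integer_literal
Token 4: '-' -> operator
Token 5: '95' -> integer_literal
Token 6: '%' -> operator
Token 7: '971' -> integer_literal
Total tokens: 7

7


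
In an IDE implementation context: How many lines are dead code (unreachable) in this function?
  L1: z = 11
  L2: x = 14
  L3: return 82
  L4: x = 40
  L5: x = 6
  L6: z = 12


Analyzing control flow:
  L1: reachable (before return)
  L2: reachable (before return)
  L3: reachable (return statement)
  L4: DEAD (after return at L3)
  L5: DEAD (after return at L3)
  L6: DEAD (after return at L3)
Return at L3, total lines = 6
Dead lines: L4 through L6
Count: 3

3


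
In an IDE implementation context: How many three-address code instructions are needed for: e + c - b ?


Expression: e + c - b
Generating three-address code (respecting * over +/- precedence):
  Instruction 1: t1 = e + c
  Instruction 2: t2 = t1 - b
Total instructions: 2

2


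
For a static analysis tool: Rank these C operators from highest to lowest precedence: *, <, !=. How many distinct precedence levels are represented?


Looking up precedence for each operator:
  * -> precedence 6
  < -> precedence 4
  != -> precedence 3
Sorted highest to lowest: *, <, !=
Distinct precedence values: [6, 4, 3]
Number of distinct levels: 3

3


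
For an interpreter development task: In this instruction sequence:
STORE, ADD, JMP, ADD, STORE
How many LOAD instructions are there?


Scanning instruction sequence for LOAD:
  Position 1: STORE
  Position 2: ADD
  Position 3: JMP
  Position 4: ADD
  Position 5: STORE
Matches at positions: []
Total LOAD count: 0

0


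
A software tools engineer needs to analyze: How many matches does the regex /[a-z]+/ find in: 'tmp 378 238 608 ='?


Pattern: /[a-z]+/ (identifiers)
Input: 'tmp 378 238 608 ='
Scanning for matches:
  Match 1: 'tmp'
Total matches: 1

1


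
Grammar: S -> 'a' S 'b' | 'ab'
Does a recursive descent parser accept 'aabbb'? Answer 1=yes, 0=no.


Grammar accepts strings of the form a^n b^n (n >= 1)
Word: 'aabbb'
Counting: 2 a's and 3 b's
Check: 2 == 3? No
Mismatch: a-count != b-count
Rejected

0


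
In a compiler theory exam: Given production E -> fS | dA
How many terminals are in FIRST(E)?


Production: E -> fS | dA
Examining each alternative for leading terminals:
  E -> fS : first terminal = 'f'
  E -> dA : first terminal = 'd'
FIRST(E) = {d, f}
Count: 2

2


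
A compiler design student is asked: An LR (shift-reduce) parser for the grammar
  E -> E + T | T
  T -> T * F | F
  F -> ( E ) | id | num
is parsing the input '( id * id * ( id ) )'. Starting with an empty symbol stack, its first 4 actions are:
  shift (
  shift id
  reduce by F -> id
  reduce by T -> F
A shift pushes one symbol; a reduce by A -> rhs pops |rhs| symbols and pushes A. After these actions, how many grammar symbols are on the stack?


Tracking the symbol stack through each action:
  Action 1: shift '(' : push -> stack = [(] (size 1)
  Action 2: shift 'id' : push -> stack = [(, id] (size 2)
  Action 3: reduce by F -> id : pop 1, push F -> stack = [(, F] (size 2)
  Action 4: reduce by T -> F : pop 1, push T -> stack = [(, T] (size 2)
Final stack size: 2

2


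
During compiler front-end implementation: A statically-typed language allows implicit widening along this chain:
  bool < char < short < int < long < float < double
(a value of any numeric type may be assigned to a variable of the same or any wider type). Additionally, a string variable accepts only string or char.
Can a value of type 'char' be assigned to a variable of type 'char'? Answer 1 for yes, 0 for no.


Target variable type: char
Source value type: char
Numeric ranks: char=1, char=1
Widening allowed iff rank(source) <= rank(target): 1 <= 1? Yes
Result: 1

1


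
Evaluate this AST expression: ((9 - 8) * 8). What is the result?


Expression: ((9 - 8) * 8)
Evaluating step by step:
  9 - 8 = 1
  1 * 8 = 8
Result: 8

8


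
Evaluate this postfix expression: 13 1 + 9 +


Processing tokens left to right:
Push 13, Push 1
Pop 13 and 1, compute 13 + 1 = 14, push 14
Push 9
Pop 14 and 9, compute 14 + 9 = 23, push 23
Stack result: 23

23


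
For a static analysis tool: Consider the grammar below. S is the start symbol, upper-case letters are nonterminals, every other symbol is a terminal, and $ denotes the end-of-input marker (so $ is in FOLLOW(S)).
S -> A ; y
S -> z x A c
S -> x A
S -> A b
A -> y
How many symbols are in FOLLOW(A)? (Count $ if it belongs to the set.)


S is the start symbol and does not occur in any rule body, so FOLLOW(S) = {$}.
Examining every occurrence of A in a rule body:
  S -> A ; y : A is followed by terminal ';' -> add ';'
  S -> z x A c : A is followed by terminal 'c' -> add 'c'
  S -> x A : A is at the right end -> add FOLLOW(S) = {$}
  S -> A b : A is followed by terminal 'b' -> add 'b'
  A -> y : A does not occur in the body -> contributes nothing
FOLLOW(A) = {;, b, c, $}
Count: 4

4


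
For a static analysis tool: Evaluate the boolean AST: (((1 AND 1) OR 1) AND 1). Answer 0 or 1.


Step 1: Evaluate inner node
  1 AND 1 = 1
Step 2: Evaluate next node
  1 OR 1 = 1
Step 3: Evaluate root node
  1 AND 1 = 1

1


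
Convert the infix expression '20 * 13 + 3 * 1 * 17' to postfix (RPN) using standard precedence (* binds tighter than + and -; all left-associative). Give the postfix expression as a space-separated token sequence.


Applying the shunting-yard algorithm:
  Operand 20 -> output
  Push '*' onto operator stack -> op-stack: [*]
  Operand 13 -> output
  See '+' (prec 1); top '*' (prec 2) >= it -> pop '*' to output
  Push '+' onto operator stack -> op-stack: [+]
  Operand 3 -> output
  Push '*' onto operator stack -> op-stack: [+, *]
  Operand 1 -> output
  See '*' (prec 2); top '*' (prec 2) >= it -> pop '*' to output
  Push '*' onto operator stack -> op-stack: [+, *]
  Operand 17 -> output
  End of input: pop '*' to output
  End of input: pop '+' to output
Postfix result: 20 13 * 3 1 * 17 * +

20 13 * 3 1 * 17 * +


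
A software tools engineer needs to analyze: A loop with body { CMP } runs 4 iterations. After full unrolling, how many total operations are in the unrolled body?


Loop body operations: CMP (1 op per iteration)
Unrolling 4 iterations:
  Iteration 1: CMP (1 ops)
  Iteration 2: CMP (1 ops)
  Iteration 3: CMP (1 ops)
  Iteration 4: CMP (1 ops)
Total: 4 iterations * 1 ops/iter = 4 operations

4


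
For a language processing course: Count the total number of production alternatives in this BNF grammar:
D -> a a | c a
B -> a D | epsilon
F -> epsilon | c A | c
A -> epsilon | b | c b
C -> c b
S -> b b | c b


Counting alternatives per rule:
  D: 2 alternative(s)
  B: 2 alternative(s)
  F: 3 alternative(s)
  A: 3 alternative(s)
  C: 1 alternative(s)
  S: 2 alternative(s)
Sum: 2 + 2 + 3 + 3 + 1 + 2 = 13

13


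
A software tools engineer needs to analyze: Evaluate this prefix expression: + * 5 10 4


Parsing prefix expression: + * 5 10 4
Step 1: Innermost operation '* 5 10'
  5 * 10 = 50
Step 2: Outer operation '+ [50] 4'
  50 + 4 = 54

54


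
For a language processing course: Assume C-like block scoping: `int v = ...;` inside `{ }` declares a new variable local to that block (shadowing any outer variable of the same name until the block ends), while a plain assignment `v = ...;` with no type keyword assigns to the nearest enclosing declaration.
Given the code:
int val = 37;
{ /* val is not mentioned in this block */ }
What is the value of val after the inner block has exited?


Analyzing scoping rules:
Outer scope: declares val = 37
Inner block: val is neither redeclared nor assigned -> unchanged
After the block -> 37
Result: 37

37


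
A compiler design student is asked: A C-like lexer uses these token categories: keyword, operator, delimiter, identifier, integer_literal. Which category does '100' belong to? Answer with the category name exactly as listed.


Token: '100'
Checking categories:
  identifier: no
  integer_literal: YES
  operator: no
  keyword: no
  delimiter: no
Category: integer_literal

integer_literal


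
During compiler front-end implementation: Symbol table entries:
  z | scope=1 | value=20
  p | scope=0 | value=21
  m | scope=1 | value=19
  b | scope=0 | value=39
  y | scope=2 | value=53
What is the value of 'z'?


Searching symbol table for 'z':
  z | scope=1 | value=20 <- MATCH
  p | scope=0 | value=21
  m | scope=1 | value=19
  b | scope=0 | value=39
  y | scope=2 | value=53
Found 'z' at scope 1 with value 20

20


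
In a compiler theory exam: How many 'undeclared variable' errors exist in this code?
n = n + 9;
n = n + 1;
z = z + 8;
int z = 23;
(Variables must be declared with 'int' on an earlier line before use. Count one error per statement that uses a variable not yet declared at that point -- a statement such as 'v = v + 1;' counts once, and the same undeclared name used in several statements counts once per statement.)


Scanning code line by line:
  Line 1: use 'n' -> ERROR (undeclared)
  Line 2: use 'n' -> ERROR (undeclared)
  Line 3: use 'z' -> ERROR (undeclared)
  Line 4: declare 'z' -> declared = ['z']
Total undeclared variable errors: 3

3
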